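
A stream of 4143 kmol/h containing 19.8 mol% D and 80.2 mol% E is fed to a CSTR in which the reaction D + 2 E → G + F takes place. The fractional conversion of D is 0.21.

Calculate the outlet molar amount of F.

172 kmol/h

D reacted = 0.21 × 820.3 = 172.3 kmol/h; ν_D = −1, so ξ = 172.3/1 = 172.3 kmol/h.
Outlet amounts (n = n₀ + ν ξ):
  D: 820.3 − 1(172.3) = 648
  E: 3323 − 2(172.3) = 2978
  G: 0 + 1(172.3) = 172.3
  F: 0 + 1(172.3) = 172.3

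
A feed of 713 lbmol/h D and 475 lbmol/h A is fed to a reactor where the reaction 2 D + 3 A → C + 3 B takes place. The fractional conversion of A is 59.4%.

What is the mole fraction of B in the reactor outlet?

0.258

A reacted = 0.594 × 475 = 282.1 lbmol/h; ν_A = −3, so ξ = 282.1/3 = 94.05 lbmol/h.
Outlet amounts (n = n₀ + ν ξ):
  D: 713 − 2(94.05) = 524.9
  A: 475 − 3(94.05) = 192.9
  C: 0 + 1(94.05) = 94.05
  B: 0 + 3(94.05) = 282.1
Total out = 1094 lbmol/h; y_B = 282.1 / 1094 = 0.2579.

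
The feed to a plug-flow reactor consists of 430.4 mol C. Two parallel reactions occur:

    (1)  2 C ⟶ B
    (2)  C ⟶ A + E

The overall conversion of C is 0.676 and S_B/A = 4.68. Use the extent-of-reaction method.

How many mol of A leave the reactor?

28.1 mol

Conversion of C: C consumed = 0.676 × 430.4 = 291 mol = 2ξ₁ + 1ξ₂.
Selectivity: 1ξ₁ / (1ξ₂) = 4.68 → ξ₁ = 4.68 ξ₂.
Substitute: (2·4.68 + 1) ξ₂ = 291 → ξ₂ = 28.08 mol, ξ₁ = 131.4 mol.
Outlet amounts (n = n₀ + Σ ν·ξ):
  C: 430.4 − 2(131.4) − 1(28.08) = 139.4
  B: 0 + 1(131.4) = 131.4
  A: 0 + 1(28.08) = 28.08
  E: 0 + 1(28.08) = 28.08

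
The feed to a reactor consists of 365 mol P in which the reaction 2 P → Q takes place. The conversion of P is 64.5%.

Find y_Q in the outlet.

0.476

P reacted = 0.645 × 365 = 235.4 mol; ν_P = −2, so ξ = 235.4/2 = 117.7 mol.
Outlet amounts (n = n₀ + ν ξ):
  P: 365 − 2(117.7) = 129.6
  Q: 0 + 1(117.7) = 117.7
Total out = 247.3 mol; y_Q = 117.7 / 247.3 = 0.476.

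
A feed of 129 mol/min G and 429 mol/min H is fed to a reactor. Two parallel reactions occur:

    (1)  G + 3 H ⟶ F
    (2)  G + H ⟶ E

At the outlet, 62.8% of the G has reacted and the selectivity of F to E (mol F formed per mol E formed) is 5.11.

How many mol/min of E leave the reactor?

13.3 mol/min

Conversion of G: G consumed = 0.628 × 129 = 81.01 mol/min = 1ξ₁ + 1ξ₂.
Selectivity: 1ξ₁ / (1ξ₂) = 5.11 → ξ₁ = 5.11 ξ₂.
Substitute: (1·5.11 + 1) ξ₂ = 81.01 → ξ₂ = 13.26 mol/min, ξ₁ = 67.75 mol/min.
Outlet amounts (n = n₀ + Σ ν·ξ):
  G: 129 − 1(67.75) − 1(13.26) = 47.99
  H: 429 − 3(67.75) − 1(13.26) = 212.5
  F: 0 + 1(67.75) = 67.75
  E: 0 + 1(13.26) = 13.26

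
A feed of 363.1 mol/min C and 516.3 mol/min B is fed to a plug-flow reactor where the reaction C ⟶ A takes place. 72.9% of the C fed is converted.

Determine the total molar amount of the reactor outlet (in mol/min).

C reacted = 0.729 × 363.1 = 264.7 mol/min; ν_C = −1, so ξ = 264.7/1 = 264.7 mol/min.
Outlet amounts (n = n₀ + ν ξ):
  C: 363.1 − 1(264.7) = 98.4
  A: 0 + 1(264.7) = 264.7
  B: 516.3 (inert)
Total out = 98.4 + 264.7 + 516.3 = 879.4 mol/min.

879 mol/min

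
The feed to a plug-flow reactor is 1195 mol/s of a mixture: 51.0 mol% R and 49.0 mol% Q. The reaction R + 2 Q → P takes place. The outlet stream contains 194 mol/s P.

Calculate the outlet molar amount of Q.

198 mol/s

For P: n = n₀ + 1ξ → 194 = 0 + 1ξ, giving ξ = 194 mol/s.
Outlet amounts (n = n₀ + ν ξ):
  R: 609.5 − 1(194) = 415.5
  Q: 585.5 − 2(194) = 197.5
  P: 0 + 1(194) = 194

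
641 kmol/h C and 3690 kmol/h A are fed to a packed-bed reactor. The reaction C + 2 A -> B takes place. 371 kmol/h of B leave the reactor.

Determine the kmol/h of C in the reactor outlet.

For B: n = n₀ + 1ξ → 371 = 0 + 1ξ, giving ξ = 371 kmol/h.
Outlet amounts (n = n₀ + ν ξ):
  C: 641 − 1(371) = 270
  A: 3690 − 2(371) = 2948
  B: 0 + 1(371) = 371

270 kmol/h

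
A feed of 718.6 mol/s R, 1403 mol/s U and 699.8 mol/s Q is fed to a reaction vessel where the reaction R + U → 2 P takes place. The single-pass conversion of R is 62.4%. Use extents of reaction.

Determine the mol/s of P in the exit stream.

897 mol/s

R reacted = 0.624 × 718.6 = 448.4 mol/s; ν_R = −1, so ξ = 448.4/1 = 448.4 mol/s.
Outlet amounts (n = n₀ + ν ξ):
  R: 718.6 − 1(448.4) = 270.2
  U: 1403 − 1(448.4) = 954.6
  P: 0 + 2(448.4) = 896.8
  Q: 699.8 (inert)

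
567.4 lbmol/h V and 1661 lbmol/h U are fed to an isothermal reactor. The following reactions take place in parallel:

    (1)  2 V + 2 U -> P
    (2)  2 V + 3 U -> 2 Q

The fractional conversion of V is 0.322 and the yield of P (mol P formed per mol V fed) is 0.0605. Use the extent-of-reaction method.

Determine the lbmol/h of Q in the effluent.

Yield of P: 1ξ₁ / 567.4 = 0.0605 → ξ₁ = 34.33 lbmol/h.
Conversion of V: 2ξ₁ + 2ξ₂ = 0.322 × 567.4 = 182.7 → ξ₂ = 57.02 lbmol/h.
Outlet amounts (n = n₀ + Σ ν·ξ):
  V: 567.4 − 2(34.33) − 2(57.02) = 384.7
  U: 1661 − 2(34.33) − 3(57.02) = 1421
  P: 0 + 1(34.33) = 34.33
  Q: 0 + 2(57.02) = 114

114 lbmol/h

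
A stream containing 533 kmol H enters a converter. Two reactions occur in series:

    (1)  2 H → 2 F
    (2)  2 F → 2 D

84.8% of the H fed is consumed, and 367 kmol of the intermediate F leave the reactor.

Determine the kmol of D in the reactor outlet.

85 kmol

Conversion of H: H consumed = 2ξ₁ = 0.848 × 533 → ξ₁ = 226 kmol.
F balance: n_F = 0 + 2ξ₁ − 2ξ₂ = 367 → ξ₂ = (2·226 − 367)/2 = 42.49 kmol.
Outlet amounts (n = n₀ + Σ ν·ξ):
  H: 533 − 2(226) = 81.02
  F: 0 + 2(226) − 2(42.49) = 367
  D: 0 + 2(42.49) = 84.98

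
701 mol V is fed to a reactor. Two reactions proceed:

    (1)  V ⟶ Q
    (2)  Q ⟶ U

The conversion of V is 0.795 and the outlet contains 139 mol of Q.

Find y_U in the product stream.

Conversion of V: V consumed = 1ξ₁ = 0.795 × 701 → ξ₁ = 557.3 mol.
Q balance: n_Q = 0 + 1ξ₁ − 1ξ₂ = 139 → ξ₂ = (1·557.3 − 139)/1 = 418.3 mol.
Outlet amounts (n = n₀ + Σ ν·ξ):
  V: 701 − 1(557.3) = 143.7
  Q: 0 + 1(557.3) − 1(418.3) = 139
  U: 0 + 1(418.3) = 418.3
Total out = 701 mol; y_U = 418.3 / 701 = 0.5967.

0.597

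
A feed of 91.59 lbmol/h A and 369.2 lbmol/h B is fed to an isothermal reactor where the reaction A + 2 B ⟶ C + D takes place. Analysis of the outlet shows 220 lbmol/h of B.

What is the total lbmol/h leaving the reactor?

For B: n = n₀ − 2ξ → 220 = 369.2 − 2ξ, giving ξ = 74.6 lbmol/h.
Outlet amounts (n = n₀ + ν ξ):
  A: 91.59 − 1(74.6) = 16.99
  B: 369.2 − 2(74.6) = 220
  C: 0 + 1(74.6) = 74.6
  D: 0 + 1(74.6) = 74.6
Total out = 16.99 + 220 + 74.6 + 74.6 = 386.2 lbmol/h.

386 lbmol/h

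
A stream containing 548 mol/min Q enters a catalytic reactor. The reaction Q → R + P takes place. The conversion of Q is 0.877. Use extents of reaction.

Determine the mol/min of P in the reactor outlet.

481 mol/min

Q reacted = 0.877 × 548 = 480.6 mol/min; ν_Q = −1, so ξ = 480.6/1 = 480.6 mol/min.
Outlet amounts (n = n₀ + ν ξ):
  Q: 548 − 1(480.6) = 67.4
  R: 0 + 1(480.6) = 480.6
  P: 0 + 1(480.6) = 480.6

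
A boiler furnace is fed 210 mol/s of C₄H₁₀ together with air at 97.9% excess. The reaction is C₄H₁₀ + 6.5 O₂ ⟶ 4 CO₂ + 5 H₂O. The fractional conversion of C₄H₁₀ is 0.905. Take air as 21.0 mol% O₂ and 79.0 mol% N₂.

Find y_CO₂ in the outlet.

0.0569

Stoichiometric O₂ = 6.5 × 210 = 1365 mol/s; O₂ fed = 1365 × 1.979 = 2701 mol/s.
N₂ fed = 2701 × 79/21 = 10160 mol/s.
Fuel reacted = 0.905 × 210 → ξ = 190.1 mol/s.
Outlet (n = n₀ + ν ξ):
  C₄H₁₀: 210 − 1(190.1) = 19.95
  O₂: 2701 − 6.5(190.1) = 1466
  N₂: 10160 (inert)
  CO₂: 0 + 4(190.1) = 760.2
  H₂O: 0 + 5(190.1) = 950.2
Total out = 13360 mol/s; y_CO₂ = 760.2 / 13360 = 0.05691.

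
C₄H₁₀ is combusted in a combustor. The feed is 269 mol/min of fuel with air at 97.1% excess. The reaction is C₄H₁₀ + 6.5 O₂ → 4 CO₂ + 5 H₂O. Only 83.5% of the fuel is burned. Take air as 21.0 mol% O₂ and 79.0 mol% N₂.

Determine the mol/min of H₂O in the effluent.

Stoichiometric O₂ = 6.5 × 269 = 1748 mol/min; O₂ fed = 1748 × 1.971 = 3446 mol/min.
N₂ fed = 3446 × 79/21 = 12960 mol/min.
Fuel reacted = 0.835 × 269 → ξ = 224.6 mol/min.
Outlet (n = n₀ + ν ξ):
  C₄H₁₀: 269 − 1(224.6) = 44.39
  O₂: 3446 − 6.5(224.6) = 1986
  N₂: 12960 (inert)
  CO₂: 0 + 4(224.6) = 898.5
  H₂O: 0 + 5(224.6) = 1123

1120 mol/min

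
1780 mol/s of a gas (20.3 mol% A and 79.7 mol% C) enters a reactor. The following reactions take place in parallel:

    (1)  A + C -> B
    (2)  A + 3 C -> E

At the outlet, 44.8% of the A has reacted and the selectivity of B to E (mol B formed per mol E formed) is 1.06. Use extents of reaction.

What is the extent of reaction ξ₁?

ξ₁ = 83.3 mol/s

Conversion of A: A consumed = 0.448 × 361.3 = 161.9 mol/s = 1ξ₁ + 1ξ₂.
Selectivity: 1ξ₁ / (1ξ₂) = 1.06 → ξ₁ = 1.06 ξ₂.
Substitute: (1·1.06 + 1) ξ₂ = 161.9 → ξ₂ = 78.58 mol/s, ξ₁ = 83.3 mol/s.
Outlet amounts (n = n₀ + Σ ν·ξ):
  A: 361.3 − 1(83.3) − 1(78.58) = 199.5
  C: 1419 − 1(83.3) − 3(78.58) = 1100
  B: 0 + 1(83.3) = 83.3
  E: 0 + 1(78.58) = 78.58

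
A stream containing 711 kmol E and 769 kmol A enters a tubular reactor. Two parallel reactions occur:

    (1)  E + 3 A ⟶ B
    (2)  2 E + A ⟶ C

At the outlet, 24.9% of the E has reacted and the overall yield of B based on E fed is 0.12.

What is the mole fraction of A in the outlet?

0.413

Yield of B: 1ξ₁ / 711 = 0.12 → ξ₁ = 85.32 kmol.
Conversion of E: 1ξ₁ + 2ξ₂ = 0.249 × 711 = 177 → ξ₂ = 45.86 kmol.
Outlet amounts (n = n₀ + Σ ν·ξ):
  E: 711 − 1(85.32) − 2(45.86) = 534
  A: 769 − 3(85.32) − 1(45.86) = 467.2
  B: 0 + 1(85.32) = 85.32
  C: 0 + 1(45.86) = 45.86
Total out = 1132 kmol; y_A = 467.2 / 1132 = 0.4126.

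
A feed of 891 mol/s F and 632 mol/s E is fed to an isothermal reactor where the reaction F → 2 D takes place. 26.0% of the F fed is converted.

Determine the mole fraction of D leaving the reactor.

F reacted = 0.26 × 891 = 231.7 mol/s; ν_F = −1, so ξ = 231.7/1 = 231.7 mol/s.
Outlet amounts (n = n₀ + ν ξ):
  F: 891 − 1(231.7) = 659.3
  D: 0 + 2(231.7) = 463.3
  E: 632 (inert)
Total out = 1755 mol/s; y_D = 463.3 / 1755 = 0.2641.

0.264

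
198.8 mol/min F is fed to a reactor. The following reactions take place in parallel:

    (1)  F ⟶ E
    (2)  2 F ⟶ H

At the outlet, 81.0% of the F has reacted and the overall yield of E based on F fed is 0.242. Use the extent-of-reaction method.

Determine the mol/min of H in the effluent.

Yield of E: 1ξ₁ / 198.8 = 0.242 → ξ₁ = 48.11 mol/min.
Conversion of F: 1ξ₁ + 2ξ₂ = 0.81 × 198.8 = 161 → ξ₂ = 56.46 mol/min.
Outlet amounts (n = n₀ + Σ ν·ξ):
  F: 198.8 − 1(48.11) − 2(56.46) = 37.77
  E: 0 + 1(48.11) = 48.11
  H: 0 + 1(56.46) = 56.46

56.5 mol/min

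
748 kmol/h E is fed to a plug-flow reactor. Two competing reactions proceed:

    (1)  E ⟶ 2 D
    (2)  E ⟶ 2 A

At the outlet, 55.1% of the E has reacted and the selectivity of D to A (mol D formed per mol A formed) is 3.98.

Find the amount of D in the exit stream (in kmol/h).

659 kmol/h

Conversion of E: E consumed = 0.551 × 748 = 412.1 kmol/h = 1ξ₁ + 1ξ₂.
Selectivity: 2ξ₁ / (2ξ₂) = 3.98 → ξ₁ = 3.98 ξ₂.
Substitute: (1·3.98 + 1) ξ₂ = 412.1 → ξ₂ = 82.76 kmol/h, ξ₁ = 329.4 kmol/h.
Outlet amounts (n = n₀ + Σ ν·ξ):
  E: 748 − 1(329.4) − 1(82.76) = 335.9
  D: 0 + 2(329.4) = 658.8
  A: 0 + 2(82.76) = 165.5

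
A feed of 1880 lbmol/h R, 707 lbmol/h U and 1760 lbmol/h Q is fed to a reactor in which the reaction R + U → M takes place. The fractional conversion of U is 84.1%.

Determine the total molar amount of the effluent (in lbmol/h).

U reacted = 0.841 × 707 = 594.6 lbmol/h; ν_U = −1, so ξ = 594.6/1 = 594.6 lbmol/h.
Outlet amounts (n = n₀ + ν ξ):
  R: 1880 − 1(594.6) = 1285
  U: 707 − 1(594.6) = 112.4
  M: 0 + 1(594.6) = 594.6
  Q: 1760 (inert)
Total out = 1285 + 112.4 + 594.6 + 1760 = 3752 lbmol/h.

3750 lbmol/h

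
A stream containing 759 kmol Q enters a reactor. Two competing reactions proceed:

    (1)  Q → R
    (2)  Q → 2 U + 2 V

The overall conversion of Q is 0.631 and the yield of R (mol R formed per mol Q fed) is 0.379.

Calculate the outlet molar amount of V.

Yield of R: 1ξ₁ / 759 = 0.379 → ξ₁ = 287.7 kmol.
Conversion of Q: 1ξ₁ + 1ξ₂ = 0.631 × 759 = 478.9 → ξ₂ = 191.3 kmol.
Outlet amounts (n = n₀ + Σ ν·ξ):
  Q: 759 − 1(287.7) − 1(191.3) = 280.1
  R: 0 + 1(287.7) = 287.7
  U: 0 + 2(191.3) = 382.5
  V: 0 + 2(191.3) = 382.5

383 kmol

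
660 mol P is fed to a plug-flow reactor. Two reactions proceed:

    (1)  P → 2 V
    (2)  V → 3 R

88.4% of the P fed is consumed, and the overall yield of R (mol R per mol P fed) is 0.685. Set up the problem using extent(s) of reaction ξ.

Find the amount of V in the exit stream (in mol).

Conversion of P: P consumed = 1ξ₁ = 0.884 × 660 → ξ₁ = 583.4 mol.
Yield of R: 3ξ₂ / 660 = 0.685 → ξ₂ = 150.7 mol.
Outlet amounts (n = n₀ + Σ ν·ξ):
  P: 660 − 1(583.4) = 76.56
  V: 0 + 2(583.4) − 1(150.7) = 1016
  R: 0 + 3(150.7) = 452.1

1020 mol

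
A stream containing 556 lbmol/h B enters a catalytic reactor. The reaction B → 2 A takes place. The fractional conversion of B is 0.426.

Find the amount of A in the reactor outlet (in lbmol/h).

B reacted = 0.426 × 556 = 236.9 lbmol/h; ν_B = −1, so ξ = 236.9/1 = 236.9 lbmol/h.
Outlet amounts (n = n₀ + ν ξ):
  B: 556 − 1(236.9) = 319.1
  A: 0 + 2(236.9) = 473.7

474 lbmol/h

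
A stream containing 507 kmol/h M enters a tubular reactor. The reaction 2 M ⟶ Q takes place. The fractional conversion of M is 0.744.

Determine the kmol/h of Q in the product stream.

M reacted = 0.744 × 507 = 377.2 kmol/h; ν_M = −2, so ξ = 377.2/2 = 188.6 kmol/h.
Outlet amounts (n = n₀ + ν ξ):
  M: 507 − 2(188.6) = 129.8
  Q: 0 + 1(188.6) = 188.6

189 kmol/h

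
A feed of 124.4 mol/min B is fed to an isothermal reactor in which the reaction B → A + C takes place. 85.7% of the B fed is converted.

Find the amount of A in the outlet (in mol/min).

107 mol/min

B reacted = 0.857 × 124.4 = 106.6 mol/min; ν_B = −1, so ξ = 106.6/1 = 106.6 mol/min.
Outlet amounts (n = n₀ + ν ξ):
  B: 124.4 − 1(106.6) = 17.79
  A: 0 + 1(106.6) = 106.6
  C: 0 + 1(106.6) = 106.6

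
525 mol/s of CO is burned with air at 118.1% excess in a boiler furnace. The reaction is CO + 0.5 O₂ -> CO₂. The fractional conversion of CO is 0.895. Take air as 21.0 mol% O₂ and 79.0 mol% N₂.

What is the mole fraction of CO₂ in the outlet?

0.156

Stoichiometric O₂ = 0.5 × 525 = 262.5 mol/s; O₂ fed = 262.5 × 2.181 = 572.5 mol/s.
N₂ fed = 572.5 × 79/21 = 2154 mol/s.
Fuel reacted = 0.895 × 525 → ξ = 469.9 mol/s.
Outlet (n = n₀ + ν ξ):
  CO: 525 − 1(469.9) = 55.12
  O₂: 572.5 − 0.5(469.9) = 337.6
  N₂: 2154 (inert)
  CO₂: 0 + 1(469.9) = 469.9
Total out = 3016 mol/s; y_CO₂ = 469.9 / 3016 = 0.1558.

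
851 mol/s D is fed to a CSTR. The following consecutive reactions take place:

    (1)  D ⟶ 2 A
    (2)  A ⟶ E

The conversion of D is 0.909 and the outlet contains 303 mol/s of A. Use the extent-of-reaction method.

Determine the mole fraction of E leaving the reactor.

0.766

Conversion of D: D consumed = 1ξ₁ = 0.909 × 851 → ξ₁ = 773.6 mol/s.
A balance: n_A = 0 + 2ξ₁ − 1ξ₂ = 303 → ξ₂ = (2·773.6 − 303)/1 = 1244 mol/s.
Outlet amounts (n = n₀ + Σ ν·ξ):
  D: 851 − 1(773.6) = 77.44
  A: 0 + 2(773.6) − 1(1244) = 303
  E: 0 + 1(1244) = 1244
Total out = 1625 mol/s; y_E = 1244 / 1625 = 0.7658.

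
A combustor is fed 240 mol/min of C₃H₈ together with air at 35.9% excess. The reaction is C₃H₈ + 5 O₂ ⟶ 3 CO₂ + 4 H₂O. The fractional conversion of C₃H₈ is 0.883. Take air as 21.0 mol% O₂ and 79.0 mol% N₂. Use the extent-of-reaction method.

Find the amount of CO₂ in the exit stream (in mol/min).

636 mol/min

Stoichiometric O₂ = 5 × 240 = 1200 mol/min; O₂ fed = 1200 × 1.359 = 1631 mol/min.
N₂ fed = 1631 × 79/21 = 6135 mol/min.
Fuel reacted = 0.883 × 240 → ξ = 211.9 mol/min.
Outlet (n = n₀ + ν ξ):
  C₃H₈: 240 − 1(211.9) = 28.08
  O₂: 1631 − 5(211.9) = 571.2
  N₂: 6135 (inert)
  CO₂: 0 + 3(211.9) = 635.8
  H₂O: 0 + 4(211.9) = 847.7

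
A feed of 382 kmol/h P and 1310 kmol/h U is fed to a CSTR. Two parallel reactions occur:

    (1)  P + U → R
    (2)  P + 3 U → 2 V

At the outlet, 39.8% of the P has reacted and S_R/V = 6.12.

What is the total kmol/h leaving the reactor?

Conversion of P: P consumed = 0.398 × 382 = 152 kmol/h = 1ξ₁ + 1ξ₂.
Selectivity: 1ξ₁ / (2ξ₂) = 6.12 → ξ₁ = 12.24 ξ₂.
Substitute: (1·12.24 + 1) ξ₂ = 152 → ξ₂ = 11.48 kmol/h, ξ₁ = 140.6 kmol/h.
Outlet amounts (n = n₀ + Σ ν·ξ):
  P: 382 − 1(140.6) − 1(11.48) = 230
  U: 1310 − 1(140.6) − 3(11.48) = 1135
  R: 0 + 1(140.6) = 140.6
  V: 0 + 2(11.48) = 22.97
Total out = 230 + 1135 + 140.6 + 22.97 = 1528 kmol/h.

1530 kmol/h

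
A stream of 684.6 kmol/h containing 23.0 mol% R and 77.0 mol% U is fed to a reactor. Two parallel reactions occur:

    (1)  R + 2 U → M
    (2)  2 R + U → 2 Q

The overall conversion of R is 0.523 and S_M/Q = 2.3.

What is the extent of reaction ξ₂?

Conversion of R: R consumed = 0.523 × 157.5 = 82.35 kmol/h = 1ξ₁ + 2ξ₂.
Selectivity: 1ξ₁ / (2ξ₂) = 2.3 → ξ₁ = 4.6 ξ₂.
Substitute: (1·4.6 + 2) ξ₂ = 82.35 → ξ₂ = 12.48 kmol/h, ξ₁ = 57.4 kmol/h.
Outlet amounts (n = n₀ + Σ ν·ξ):
  R: 157.5 − 1(57.4) − 2(12.48) = 75.11
  U: 527.1 − 2(57.4) − 1(12.48) = 399.9
  M: 0 + 1(57.4) = 57.4
  Q: 0 + 2(12.48) = 24.95

ξ₂ = 12.5 kmol/h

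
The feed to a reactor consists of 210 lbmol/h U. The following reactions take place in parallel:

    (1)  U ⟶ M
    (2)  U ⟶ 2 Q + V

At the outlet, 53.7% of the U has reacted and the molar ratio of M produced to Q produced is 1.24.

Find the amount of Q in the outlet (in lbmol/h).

64.8 lbmol/h

Conversion of U: U consumed = 0.537 × 210 = 112.8 lbmol/h = 1ξ₁ + 1ξ₂.
Selectivity: 1ξ₁ / (2ξ₂) = 1.24 → ξ₁ = 2.48 ξ₂.
Substitute: (1·2.48 + 1) ξ₂ = 112.8 → ξ₂ = 32.41 lbmol/h, ξ₁ = 80.36 lbmol/h.
Outlet amounts (n = n₀ + Σ ν·ξ):
  U: 210 − 1(80.36) − 1(32.41) = 97.23
  M: 0 + 1(80.36) = 80.36
  Q: 0 + 2(32.41) = 64.81
  V: 0 + 1(32.41) = 32.41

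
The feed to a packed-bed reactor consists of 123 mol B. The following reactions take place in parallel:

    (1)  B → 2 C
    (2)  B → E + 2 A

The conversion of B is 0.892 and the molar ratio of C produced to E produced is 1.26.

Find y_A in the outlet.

0.449

Conversion of B: B consumed = 0.892 × 123 = 109.7 mol = 1ξ₁ + 1ξ₂.
Selectivity: 2ξ₁ / (1ξ₂) = 1.26 → ξ₁ = 0.63 ξ₂.
Substitute: (1·0.63 + 1) ξ₂ = 109.7 → ξ₂ = 67.31 mol, ξ₁ = 42.41 mol.
Outlet amounts (n = n₀ + Σ ν·ξ):
  B: 123 − 1(42.41) − 1(67.31) = 13.28
  C: 0 + 2(42.41) = 84.81
  E: 0 + 1(67.31) = 67.31
  A: 0 + 2(67.31) = 134.6
Total out = 300 mol; y_A = 134.6 / 300 = 0.4487.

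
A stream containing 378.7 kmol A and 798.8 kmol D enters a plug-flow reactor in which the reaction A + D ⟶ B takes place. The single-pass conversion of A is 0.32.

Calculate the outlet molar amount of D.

678 kmol

A reacted = 0.32 × 378.7 = 121.2 kmol; ν_A = −1, so ξ = 121.2/1 = 121.2 kmol.
Outlet amounts (n = n₀ + ν ξ):
  A: 378.7 − 1(121.2) = 257.5
  D: 798.8 − 1(121.2) = 677.6
  B: 0 + 1(121.2) = 121.2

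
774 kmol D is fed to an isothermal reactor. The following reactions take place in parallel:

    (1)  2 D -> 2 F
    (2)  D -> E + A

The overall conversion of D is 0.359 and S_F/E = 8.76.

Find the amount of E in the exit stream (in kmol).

28.5 kmol

Conversion of D: D consumed = 0.359 × 774 = 277.9 kmol = 2ξ₁ + 1ξ₂.
Selectivity: 2ξ₁ / (1ξ₂) = 8.76 → ξ₁ = 4.38 ξ₂.
Substitute: (2·4.38 + 1) ξ₂ = 277.9 → ξ₂ = 28.47 kmol, ξ₁ = 124.7 kmol.
Outlet amounts (n = n₀ + Σ ν·ξ):
  D: 774 − 2(124.7) − 1(28.47) = 496.1
  F: 0 + 2(124.7) = 249.4
  E: 0 + 1(28.47) = 28.47
  A: 0 + 1(28.47) = 28.47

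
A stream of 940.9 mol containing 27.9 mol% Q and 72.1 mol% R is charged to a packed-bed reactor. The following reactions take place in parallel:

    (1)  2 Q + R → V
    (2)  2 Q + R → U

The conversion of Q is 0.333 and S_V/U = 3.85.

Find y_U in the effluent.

0.0106

Conversion of Q: Q consumed = 0.333 × 262.5 = 87.42 mol = 2ξ₁ + 2ξ₂.
Selectivity: 1ξ₁ / (1ξ₂) = 3.85 → ξ₁ = 3.85 ξ₂.
Substitute: (2·3.85 + 2) ξ₂ = 87.42 → ξ₂ = 9.012 mol, ξ₁ = 34.7 mol.
Outlet amounts (n = n₀ + Σ ν·ξ):
  Q: 262.5 − 2(34.7) − 2(9.012) = 175.1
  R: 678.4 − 1(34.7) − 1(9.012) = 634.7
  V: 0 + 1(34.7) = 34.7
  U: 0 + 1(9.012) = 9.012
Total out = 853.5 mol; y_U = 9.012 / 853.5 = 0.01056.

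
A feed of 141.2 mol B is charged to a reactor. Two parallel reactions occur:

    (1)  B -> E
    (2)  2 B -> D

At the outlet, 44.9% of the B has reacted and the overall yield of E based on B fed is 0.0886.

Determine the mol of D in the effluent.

Yield of E: 1ξ₁ / 141.2 = 0.0886 → ξ₁ = 12.51 mol.
Conversion of B: 1ξ₁ + 2ξ₂ = 0.449 × 141.2 = 63.4 → ξ₂ = 25.44 mol.
Outlet amounts (n = n₀ + Σ ν·ξ):
  B: 141.2 − 1(12.51) − 2(25.44) = 77.8
  E: 0 + 1(12.51) = 12.51
  D: 0 + 1(25.44) = 25.44

25.4 mol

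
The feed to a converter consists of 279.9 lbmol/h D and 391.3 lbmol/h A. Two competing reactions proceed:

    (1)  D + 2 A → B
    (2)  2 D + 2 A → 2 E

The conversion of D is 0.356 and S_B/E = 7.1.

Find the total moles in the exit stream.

484 lbmol/h

Conversion of D: D consumed = 0.356 × 279.9 = 99.64 lbmol/h = 1ξ₁ + 2ξ₂.
Selectivity: 1ξ₁ / (2ξ₂) = 7.1 → ξ₁ = 14.2 ξ₂.
Substitute: (1·14.2 + 2) ξ₂ = 99.64 → ξ₂ = 6.151 lbmol/h, ξ₁ = 87.34 lbmol/h.
Outlet amounts (n = n₀ + Σ ν·ξ):
  D: 279.9 − 1(87.34) − 2(6.151) = 180.3
  A: 391.3 − 2(87.34) − 2(6.151) = 204.3
  B: 0 + 1(87.34) = 87.34
  E: 0 + 2(6.151) = 12.3
Total out = 180.3 + 204.3 + 87.34 + 12.3 = 484.2 lbmol/h.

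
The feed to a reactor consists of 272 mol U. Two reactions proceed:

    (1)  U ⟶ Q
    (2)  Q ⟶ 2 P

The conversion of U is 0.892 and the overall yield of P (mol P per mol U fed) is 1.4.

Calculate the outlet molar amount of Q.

Conversion of U: U consumed = 1ξ₁ = 0.892 × 272 → ξ₁ = 242.6 mol.
Yield of P: 2ξ₂ / 272 = 1.4 → ξ₂ = 190.4 mol.
Outlet amounts (n = n₀ + Σ ν·ξ):
  U: 272 − 1(242.6) = 29.38
  Q: 0 + 1(242.6) − 1(190.4) = 52.22
  P: 0 + 2(190.4) = 380.8

52.2 mol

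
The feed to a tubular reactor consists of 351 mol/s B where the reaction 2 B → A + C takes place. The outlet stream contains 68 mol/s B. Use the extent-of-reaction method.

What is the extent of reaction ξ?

ξ = 142 mol/s

For B: n = n₀ − 2ξ → 68 = 351 − 2ξ, giving ξ = 141.5 mol/s.
Outlet amounts (n = n₀ + ν ξ):
  B: 351 − 2(141.5) = 68
  A: 0 + 1(141.5) = 141.5
  C: 0 + 1(141.5) = 141.5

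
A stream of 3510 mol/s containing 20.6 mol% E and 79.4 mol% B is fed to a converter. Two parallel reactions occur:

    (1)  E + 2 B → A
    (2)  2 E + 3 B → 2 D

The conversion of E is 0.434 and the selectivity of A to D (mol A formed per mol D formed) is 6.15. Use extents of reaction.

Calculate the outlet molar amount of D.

43.9 mol/s

Conversion of E: E consumed = 0.434 × 723.1 = 313.8 mol/s = 1ξ₁ + 2ξ₂.
Selectivity: 1ξ₁ / (2ξ₂) = 6.15 → ξ₁ = 12.3 ξ₂.
Substitute: (1·12.3 + 2) ξ₂ = 313.8 → ξ₂ = 21.94 mol/s, ξ₁ = 269.9 mol/s.
Outlet amounts (n = n₀ + Σ ν·ξ):
  E: 723.1 − 1(269.9) − 2(21.94) = 409.3
  B: 2787 − 2(269.9) − 3(21.94) = 2181
  A: 0 + 1(269.9) = 269.9
  D: 0 + 2(21.94) = 43.89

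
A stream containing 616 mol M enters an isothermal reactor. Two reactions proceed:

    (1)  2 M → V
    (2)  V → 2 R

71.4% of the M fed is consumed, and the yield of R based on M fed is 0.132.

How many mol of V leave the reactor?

179 mol

Conversion of M: M consumed = 2ξ₁ = 0.714 × 616 → ξ₁ = 219.9 mol.
Yield of R: 2ξ₂ / 616 = 0.132 → ξ₂ = 40.66 mol.
Outlet amounts (n = n₀ + Σ ν·ξ):
  M: 616 − 2(219.9) = 176.2
  V: 0 + 1(219.9) − 1(40.66) = 179.3
  R: 0 + 2(40.66) = 81.31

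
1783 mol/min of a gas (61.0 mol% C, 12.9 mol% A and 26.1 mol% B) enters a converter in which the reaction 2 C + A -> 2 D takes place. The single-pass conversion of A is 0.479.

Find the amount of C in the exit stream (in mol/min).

A reacted = 0.479 × 230 = 110.2 mol/min; ν_A = −1, so ξ = 110.2/1 = 110.2 mol/min.
Outlet amounts (n = n₀ + ν ξ):
  C: 1088 − 2(110.2) = 867.3
  A: 230 − 1(110.2) = 119.8
  D: 0 + 2(110.2) = 220.3
  B: 465.4 (inert)

867 mol/min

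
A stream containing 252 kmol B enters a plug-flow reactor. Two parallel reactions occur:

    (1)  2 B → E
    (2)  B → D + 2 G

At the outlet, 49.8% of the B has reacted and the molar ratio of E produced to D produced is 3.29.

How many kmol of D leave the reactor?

Conversion of B: B consumed = 0.498 × 252 = 125.5 kmol = 2ξ₁ + 1ξ₂.
Selectivity: 1ξ₁ / (1ξ₂) = 3.29 → ξ₁ = 3.29 ξ₂.
Substitute: (2·3.29 + 1) ξ₂ = 125.5 → ξ₂ = 16.56 kmol, ξ₁ = 54.47 kmol.
Outlet amounts (n = n₀ + Σ ν·ξ):
  B: 252 − 2(54.47) − 1(16.56) = 126.5
  E: 0 + 1(54.47) = 54.47
  D: 0 + 1(16.56) = 16.56
  G: 0 + 2(16.56) = 33.11

16.6 kmol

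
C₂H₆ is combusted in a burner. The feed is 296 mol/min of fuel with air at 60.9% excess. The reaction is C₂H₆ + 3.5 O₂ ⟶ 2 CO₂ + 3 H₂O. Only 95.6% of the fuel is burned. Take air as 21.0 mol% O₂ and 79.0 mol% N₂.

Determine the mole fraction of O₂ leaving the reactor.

Stoichiometric O₂ = 3.5 × 296 = 1036 mol/min; O₂ fed = 1036 × 1.609 = 1667 mol/min.
N₂ fed = 1667 × 79/21 = 6271 mol/min.
Fuel reacted = 0.956 × 296 → ξ = 283 mol/min.
Outlet (n = n₀ + ν ξ):
  C₂H₆: 296 − 1(283) = 13.02
  O₂: 1667 − 3.5(283) = 676.5
  N₂: 6271 (inert)
  CO₂: 0 + 2(283) = 566
  H₂O: 0 + 3(283) = 848.9
Total out = 8375 mol/min; y_O₂ = 676.5 / 8375 = 0.08077.

0.0808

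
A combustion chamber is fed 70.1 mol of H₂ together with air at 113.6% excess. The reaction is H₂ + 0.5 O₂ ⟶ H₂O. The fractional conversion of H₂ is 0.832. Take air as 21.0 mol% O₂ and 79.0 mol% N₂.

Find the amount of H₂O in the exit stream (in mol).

Stoichiometric O₂ = 0.5 × 70.1 = 35.05 mol; O₂ fed = 35.05 × 2.136 = 74.87 mol.
N₂ fed = 74.87 × 79/21 = 281.6 mol.
Fuel reacted = 0.832 × 70.1 → ξ = 58.32 mol.
Outlet (n = n₀ + ν ξ):
  H₂: 70.1 − 1(58.32) = 11.78
  O₂: 74.87 − 0.5(58.32) = 45.71
  N₂: 281.6 (inert)
  H₂O: 0 + 1(58.32) = 58.32

58.3 mol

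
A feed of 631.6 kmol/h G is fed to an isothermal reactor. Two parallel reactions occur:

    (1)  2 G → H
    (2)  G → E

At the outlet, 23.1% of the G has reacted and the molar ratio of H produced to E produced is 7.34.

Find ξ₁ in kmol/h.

Conversion of G: G consumed = 0.231 × 631.6 = 145.9 kmol/h = 2ξ₁ + 1ξ₂.
Selectivity: 1ξ₁ / (1ξ₂) = 7.34 → ξ₁ = 7.34 ξ₂.
Substitute: (2·7.34 + 1) ξ₂ = 145.9 → ξ₂ = 9.305 kmol/h, ξ₁ = 68.3 kmol/h.
Outlet amounts (n = n₀ + Σ ν·ξ):
  G: 631.6 − 2(68.3) − 1(9.305) = 485.7
  H: 0 + 1(68.3) = 68.3
  E: 0 + 1(9.305) = 9.305

ξ₁ = 68.3 kmol/h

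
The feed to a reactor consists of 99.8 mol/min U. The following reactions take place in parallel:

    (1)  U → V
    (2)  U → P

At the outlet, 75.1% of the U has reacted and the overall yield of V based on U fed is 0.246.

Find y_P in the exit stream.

Yield of V: 1ξ₁ / 99.8 = 0.246 → ξ₁ = 24.55 mol/min.
Conversion of U: 1ξ₁ + 1ξ₂ = 0.751 × 99.8 = 74.95 → ξ₂ = 50.4 mol/min.
Outlet amounts (n = n₀ + Σ ν·ξ):
  U: 99.8 − 1(24.55) − 1(50.4) = 24.85
  V: 0 + 1(24.55) = 24.55
  P: 0 + 1(50.4) = 50.4
Total out = 99.8 mol/min; y_P = 50.4 / 99.8 = 0.505.

0.505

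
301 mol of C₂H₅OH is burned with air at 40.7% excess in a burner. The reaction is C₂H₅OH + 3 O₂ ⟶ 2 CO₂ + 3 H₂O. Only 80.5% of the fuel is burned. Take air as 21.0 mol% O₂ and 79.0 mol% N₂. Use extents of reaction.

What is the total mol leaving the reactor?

Stoichiometric O₂ = 3 × 301 = 903 mol; O₂ fed = 903 × 1.407 = 1271 mol.
N₂ fed = 1271 × 79/21 = 4780 mol.
Fuel reacted = 0.805 × 301 → ξ = 242.3 mol.
Outlet (n = n₀ + ν ξ):
  C₂H₅OH: 301 − 1(242.3) = 58.69
  O₂: 1271 − 3(242.3) = 543.6
  N₂: 4780 (inert)
  CO₂: 0 + 2(242.3) = 484.6
  H₂O: 0 + 3(242.3) = 726.9
Total out = 58.69 + 543.6 + 4780 + 484.6 + 726.9 = 6593 mol.

6590 mol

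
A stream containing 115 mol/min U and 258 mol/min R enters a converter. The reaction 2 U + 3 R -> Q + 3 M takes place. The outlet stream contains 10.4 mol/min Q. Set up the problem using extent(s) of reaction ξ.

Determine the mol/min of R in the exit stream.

For Q: n = n₀ + 1ξ → 10.4 = 0 + 1ξ, giving ξ = 10.4 mol/min.
Outlet amounts (n = n₀ + ν ξ):
  U: 115 − 2(10.4) = 94.2
  R: 258 − 3(10.4) = 226.8
  Q: 0 + 1(10.4) = 10.4
  M: 0 + 3(10.4) = 31.2

227 mol/min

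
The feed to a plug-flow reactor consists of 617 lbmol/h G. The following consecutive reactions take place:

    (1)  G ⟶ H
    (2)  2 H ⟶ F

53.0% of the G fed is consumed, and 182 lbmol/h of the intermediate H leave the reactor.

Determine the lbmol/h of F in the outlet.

72.5 lbmol/h

Conversion of G: G consumed = 1ξ₁ = 0.53 × 617 → ξ₁ = 327 lbmol/h.
H balance: n_H = 0 + 1ξ₁ − 2ξ₂ = 182 → ξ₂ = (1·327 − 182)/2 = 72.5 lbmol/h.
Outlet amounts (n = n₀ + Σ ν·ξ):
  G: 617 − 1(327) = 290
  H: 0 + 1(327) − 2(72.5) = 182
  F: 0 + 1(72.5) = 72.5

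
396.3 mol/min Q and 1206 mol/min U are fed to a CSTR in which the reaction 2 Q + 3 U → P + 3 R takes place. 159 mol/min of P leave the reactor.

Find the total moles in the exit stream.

1440 mol/min

For P: n = n₀ + 1ξ → 159 = 0 + 1ξ, giving ξ = 159 mol/min.
Outlet amounts (n = n₀ + ν ξ):
  Q: 396.3 − 2(159) = 78.3
  U: 1206 − 3(159) = 729
  P: 0 + 1(159) = 159
  R: 0 + 3(159) = 477
Total out = 78.3 + 729 + 159 + 477 = 1443 mol/min.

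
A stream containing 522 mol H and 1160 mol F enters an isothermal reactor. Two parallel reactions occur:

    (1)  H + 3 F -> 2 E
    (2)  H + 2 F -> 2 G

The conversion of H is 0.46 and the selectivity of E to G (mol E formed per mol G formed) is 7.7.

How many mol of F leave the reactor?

Conversion of H: H consumed = 0.46 × 522 = 240.1 mol = 1ξ₁ + 1ξ₂.
Selectivity: 2ξ₁ / (2ξ₂) = 7.7 → ξ₁ = 7.7 ξ₂.
Substitute: (1·7.7 + 1) ξ₂ = 240.1 → ξ₂ = 27.6 mol, ξ₁ = 212.5 mol.
Outlet amounts (n = n₀ + Σ ν·ξ):
  H: 522 − 1(212.5) − 1(27.6) = 281.9
  F: 1160 − 3(212.5) − 2(27.6) = 467.2
  E: 0 + 2(212.5) = 425
  G: 0 + 2(27.6) = 55.2

467 mol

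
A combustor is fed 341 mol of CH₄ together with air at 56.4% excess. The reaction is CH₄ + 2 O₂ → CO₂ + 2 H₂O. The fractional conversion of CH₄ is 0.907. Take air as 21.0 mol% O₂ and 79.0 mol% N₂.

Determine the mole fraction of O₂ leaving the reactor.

0.0827

Stoichiometric O₂ = 2 × 341 = 682 mol; O₂ fed = 682 × 1.564 = 1067 mol.
N₂ fed = 1067 × 79/21 = 4013 mol.
Fuel reacted = 0.907 × 341 → ξ = 309.3 mol.
Outlet (n = n₀ + ν ξ):
  CH₄: 341 − 1(309.3) = 31.71
  O₂: 1067 − 2(309.3) = 448.1
  N₂: 4013 (inert)
  CO₂: 0 + 1(309.3) = 309.3
  H₂O: 0 + 2(309.3) = 618.6
Total out = 5420 mol; y_O₂ = 448.1 / 5420 = 0.08267.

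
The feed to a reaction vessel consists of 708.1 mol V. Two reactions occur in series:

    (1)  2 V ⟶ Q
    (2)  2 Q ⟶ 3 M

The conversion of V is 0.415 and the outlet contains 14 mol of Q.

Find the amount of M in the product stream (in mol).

Conversion of V: V consumed = 2ξ₁ = 0.415 × 708.1 → ξ₁ = 146.9 mol.
Q balance: n_Q = 0 + 1ξ₁ − 2ξ₂ = 14 → ξ₂ = (1·146.9 − 14)/2 = 66.47 mol.
Outlet amounts (n = n₀ + Σ ν·ξ):
  V: 708.1 − 2(146.9) = 414.2
  Q: 0 + 1(146.9) − 2(66.47) = 14
  M: 0 + 3(66.47) = 199.4

199 mol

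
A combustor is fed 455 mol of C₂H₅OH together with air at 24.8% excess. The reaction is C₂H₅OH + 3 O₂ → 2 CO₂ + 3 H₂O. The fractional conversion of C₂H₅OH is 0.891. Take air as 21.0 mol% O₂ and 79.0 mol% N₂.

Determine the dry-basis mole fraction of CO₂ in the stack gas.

Stoichiometric O₂ = 3 × 455 = 1365 mol; O₂ fed = 1365 × 1.248 = 1704 mol.
N₂ fed = 1704 × 79/21 = 6408 mol.
Fuel reacted = 0.891 × 455 → ξ = 405.4 mol.
Outlet (n = n₀ + ν ξ):
  C₂H₅OH: 455 − 1(405.4) = 49.59
  O₂: 1704 − 3(405.4) = 487.3
  N₂: 6408 (inert)
  CO₂: 0 + 2(405.4) = 810.8
  H₂O: 0 + 3(405.4) = 1216
Dry total = 7756 mol; y_CO₂ (dry) = 810.8 / 7756 = 0.1045.

0.105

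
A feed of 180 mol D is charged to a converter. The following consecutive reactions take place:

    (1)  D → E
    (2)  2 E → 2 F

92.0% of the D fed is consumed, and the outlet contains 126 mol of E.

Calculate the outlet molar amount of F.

Conversion of D: D consumed = 1ξ₁ = 0.92 × 180 → ξ₁ = 165.6 mol.
E balance: n_E = 0 + 1ξ₁ − 2ξ₂ = 126 → ξ₂ = (1·165.6 − 126)/2 = 19.8 mol.
Outlet amounts (n = n₀ + Σ ν·ξ):
  D: 180 − 1(165.6) = 14.4
  E: 0 + 1(165.6) − 2(19.8) = 126
  F: 0 + 2(19.8) = 39.6

39.6 mol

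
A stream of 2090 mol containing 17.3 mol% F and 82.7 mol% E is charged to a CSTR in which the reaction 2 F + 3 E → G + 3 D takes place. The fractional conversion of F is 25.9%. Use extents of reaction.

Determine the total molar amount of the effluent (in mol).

F reacted = 0.259 × 361.6 = 93.65 mol; ν_F = −2, so ξ = 93.65/2 = 46.82 mol.
Outlet amounts (n = n₀ + ν ξ):
  F: 361.6 − 2(46.82) = 267.9
  E: 1728 − 3(46.82) = 1588
  G: 0 + 1(46.82) = 46.82
  D: 0 + 3(46.82) = 140.5
Total out = 267.9 + 1588 + 46.82 + 140.5 = 2043 mol.

2040 mol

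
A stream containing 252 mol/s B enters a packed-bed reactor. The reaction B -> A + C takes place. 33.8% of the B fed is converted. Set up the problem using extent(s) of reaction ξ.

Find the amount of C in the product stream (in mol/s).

85.2 mol/s

B reacted = 0.338 × 252 = 85.18 mol/s; ν_B = −1, so ξ = 85.18/1 = 85.18 mol/s.
Outlet amounts (n = n₀ + ν ξ):
  B: 252 − 1(85.18) = 166.8
  A: 0 + 1(85.18) = 85.18
  C: 0 + 1(85.18) = 85.18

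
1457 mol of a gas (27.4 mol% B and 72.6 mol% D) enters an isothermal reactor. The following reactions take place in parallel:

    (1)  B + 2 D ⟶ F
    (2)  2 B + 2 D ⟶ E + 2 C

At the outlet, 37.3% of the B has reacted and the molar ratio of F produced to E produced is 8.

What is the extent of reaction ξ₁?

Conversion of B: B consumed = 0.373 × 399.2 = 148.9 mol = 1ξ₁ + 2ξ₂.
Selectivity: 1ξ₁ / (1ξ₂) = 8 → ξ₁ = 8 ξ₂.
Substitute: (1·8 + 2) ξ₂ = 148.9 → ξ₂ = 14.89 mol, ξ₁ = 119.1 mol.
Outlet amounts (n = n₀ + Σ ν·ξ):
  B: 399.2 − 1(119.1) − 2(14.89) = 250.3
  D: 1058 − 2(119.1) − 2(14.89) = 789.7
  F: 0 + 1(119.1) = 119.1
  E: 0 + 1(14.89) = 14.89
  C: 0 + 2(14.89) = 29.78

ξ₁ = 119 mol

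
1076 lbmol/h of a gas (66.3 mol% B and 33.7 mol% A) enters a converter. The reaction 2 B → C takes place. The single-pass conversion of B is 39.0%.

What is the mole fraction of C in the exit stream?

0.148

B reacted = 0.39 × 713.4 = 278.2 lbmol/h; ν_B = −2, so ξ = 278.2/2 = 139.1 lbmol/h.
Outlet amounts (n = n₀ + ν ξ):
  B: 713.4 − 2(139.1) = 435.2
  C: 0 + 1(139.1) = 139.1
  A: 362.6 (inert)
Total out = 936.9 lbmol/h; y_C = 139.1 / 936.9 = 0.1485.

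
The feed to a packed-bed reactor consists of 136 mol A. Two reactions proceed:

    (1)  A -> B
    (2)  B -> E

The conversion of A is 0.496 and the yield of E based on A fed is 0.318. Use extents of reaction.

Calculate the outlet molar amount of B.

Conversion of A: A consumed = 1ξ₁ = 0.496 × 136 → ξ₁ = 67.46 mol.
Yield of E: 1ξ₂ / 136 = 0.318 → ξ₂ = 43.25 mol.
Outlet amounts (n = n₀ + Σ ν·ξ):
  A: 136 − 1(67.46) = 68.54
  B: 0 + 1(67.46) − 1(43.25) = 24.21
  E: 0 + 1(43.25) = 43.25

24.2 mol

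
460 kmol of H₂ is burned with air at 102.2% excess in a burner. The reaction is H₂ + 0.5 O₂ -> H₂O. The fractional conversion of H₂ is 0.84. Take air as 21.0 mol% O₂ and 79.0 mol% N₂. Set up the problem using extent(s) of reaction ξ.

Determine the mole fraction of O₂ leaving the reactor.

Stoichiometric O₂ = 0.5 × 460 = 230 kmol; O₂ fed = 230 × 2.022 = 465.1 kmol.
N₂ fed = 465.1 × 79/21 = 1750 kmol.
Fuel reacted = 0.84 × 460 → ξ = 386.4 kmol.
Outlet (n = n₀ + ν ξ):
  H₂: 460 − 1(386.4) = 73.6
  O₂: 465.1 − 0.5(386.4) = 271.9
  N₂: 1750 (inert)
  H₂O: 0 + 1(386.4) = 386.4
Total out = 2481 kmol; y_O₂ = 271.9 / 2481 = 0.1096.

0.11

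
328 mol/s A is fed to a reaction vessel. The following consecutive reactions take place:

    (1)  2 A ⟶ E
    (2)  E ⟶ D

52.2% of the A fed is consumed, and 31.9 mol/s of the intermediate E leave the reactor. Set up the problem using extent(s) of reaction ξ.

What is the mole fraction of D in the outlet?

0.222

Conversion of A: A consumed = 2ξ₁ = 0.522 × 328 → ξ₁ = 85.61 mol/s.
E balance: n_E = 0 + 1ξ₁ − 1ξ₂ = 31.9 → ξ₂ = (1·85.61 − 31.9)/1 = 53.71 mol/s.
Outlet amounts (n = n₀ + Σ ν·ξ):
  A: 328 − 2(85.61) = 156.8
  E: 0 + 1(85.61) − 1(53.71) = 31.9
  D: 0 + 1(53.71) = 53.71
Total out = 242.4 mol/s; y_D = 53.71 / 242.4 = 0.2216.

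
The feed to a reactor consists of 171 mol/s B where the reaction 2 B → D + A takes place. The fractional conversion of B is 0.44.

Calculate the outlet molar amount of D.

B reacted = 0.44 × 171 = 75.24 mol/s; ν_B = −2, so ξ = 75.24/2 = 37.62 mol/s.
Outlet amounts (n = n₀ + ν ξ):
  B: 171 − 2(37.62) = 95.76
  D: 0 + 1(37.62) = 37.62
  A: 0 + 1(37.62) = 37.62

37.6 mol/s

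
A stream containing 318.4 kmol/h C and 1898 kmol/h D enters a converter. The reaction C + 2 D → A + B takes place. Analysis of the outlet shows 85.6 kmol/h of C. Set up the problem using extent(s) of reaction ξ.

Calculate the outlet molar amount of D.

1430 kmol/h

For C: n = n₀ − 1ξ → 85.6 = 318.4 − 1ξ, giving ξ = 232.8 kmol/h.
Outlet amounts (n = n₀ + ν ξ):
  C: 318.4 − 1(232.8) = 85.6
  D: 1898 − 2(232.8) = 1432
  A: 0 + 1(232.8) = 232.8
  B: 0 + 1(232.8) = 232.8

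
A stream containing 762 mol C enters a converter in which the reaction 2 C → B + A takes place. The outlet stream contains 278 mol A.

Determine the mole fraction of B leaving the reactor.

0.365

For A: n = n₀ + 1ξ → 278 = 0 + 1ξ, giving ξ = 278 mol.
Outlet amounts (n = n₀ + ν ξ):
  C: 762 − 2(278) = 206
  B: 0 + 1(278) = 278
  A: 0 + 1(278) = 278
Total out = 762 mol; y_B = 278 / 762 = 0.3648.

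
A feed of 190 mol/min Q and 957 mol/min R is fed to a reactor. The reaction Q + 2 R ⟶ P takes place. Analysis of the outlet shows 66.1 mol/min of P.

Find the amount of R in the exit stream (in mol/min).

For P: n = n₀ + 1ξ → 66.1 = 0 + 1ξ, giving ξ = 66.1 mol/min.
Outlet amounts (n = n₀ + ν ξ):
  Q: 190 − 1(66.1) = 123.9
  R: 957 − 2(66.1) = 824.8
  P: 0 + 1(66.1) = 66.1

825 mol/min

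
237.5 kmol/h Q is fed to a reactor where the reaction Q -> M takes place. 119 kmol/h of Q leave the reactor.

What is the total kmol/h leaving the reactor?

238 kmol/h

For Q: n = n₀ − 1ξ → 119 = 237.5 − 1ξ, giving ξ = 118.5 kmol/h.
Outlet amounts (n = n₀ + ν ξ):
  Q: 237.5 − 1(118.5) = 119
  M: 0 + 1(118.5) = 118.5
Total out = 119 + 118.5 = 237.5 kmol/h.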